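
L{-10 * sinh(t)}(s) -10/(s^2 - 1)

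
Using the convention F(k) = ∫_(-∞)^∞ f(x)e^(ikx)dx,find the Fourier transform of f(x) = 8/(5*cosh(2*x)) 4*pi/(5*cosh(pi*k/4))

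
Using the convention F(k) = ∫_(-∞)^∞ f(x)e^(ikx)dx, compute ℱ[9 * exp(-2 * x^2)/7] 9 * sqrt(2) * sqrt(pi) * exp(-k^2/8)/14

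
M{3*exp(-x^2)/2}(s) 3*gamma(s/2)/4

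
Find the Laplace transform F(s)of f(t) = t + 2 2/s + s^(-2)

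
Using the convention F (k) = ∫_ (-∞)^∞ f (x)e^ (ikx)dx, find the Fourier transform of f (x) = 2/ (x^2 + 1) 2 * pi * exp (-Abs (k))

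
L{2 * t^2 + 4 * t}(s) 4/s^3 + 4/s^2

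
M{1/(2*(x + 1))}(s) pi*csc(pi*s)/2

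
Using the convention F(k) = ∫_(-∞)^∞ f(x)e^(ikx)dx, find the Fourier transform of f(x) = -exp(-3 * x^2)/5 -sqrt(3) * sqrt(pi) * exp(-k^2/12)/15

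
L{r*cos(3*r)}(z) (z^2 - 9)/(z^2 + 9)^2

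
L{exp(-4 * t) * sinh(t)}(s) 1/((s + 4)^2 - 1)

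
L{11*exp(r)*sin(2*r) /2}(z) 11/((z - 1) ^2 + 4) 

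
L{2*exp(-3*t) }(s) 2/(s+3) 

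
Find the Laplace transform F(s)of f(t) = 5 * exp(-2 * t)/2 5/(2 * (s + 2))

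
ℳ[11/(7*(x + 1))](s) 11*pi*csc(pi*s)/7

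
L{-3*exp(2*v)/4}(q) -3/(4*q - 8)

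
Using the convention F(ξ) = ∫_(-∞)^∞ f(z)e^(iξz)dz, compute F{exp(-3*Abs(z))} 6/(ξ^2 + 9)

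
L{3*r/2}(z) 3/(2*z^2)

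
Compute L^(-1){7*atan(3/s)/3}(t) 7*sin(3*t)/(3*t)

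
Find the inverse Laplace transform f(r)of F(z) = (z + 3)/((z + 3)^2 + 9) exp(-3 * r) * cos(3 * r)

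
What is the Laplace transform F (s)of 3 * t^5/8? 45/s^6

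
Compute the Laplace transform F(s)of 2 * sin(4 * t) 8/(s^2 + 16)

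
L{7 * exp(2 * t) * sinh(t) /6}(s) 7/(6 * ((s - 2) ^2 - 1) ) 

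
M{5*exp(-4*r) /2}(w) 5*gamma(w) /(2*2^(2*w) ) 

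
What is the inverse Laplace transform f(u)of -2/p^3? -u^2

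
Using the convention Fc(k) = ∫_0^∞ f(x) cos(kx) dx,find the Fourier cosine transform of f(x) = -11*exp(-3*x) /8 -33/(8*k^2 + 72) 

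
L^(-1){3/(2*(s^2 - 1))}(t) 3*sinh(t)/2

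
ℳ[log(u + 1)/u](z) -pi * csc(pi * z)/(z - 1)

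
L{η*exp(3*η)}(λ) (λ - 3)^(-2)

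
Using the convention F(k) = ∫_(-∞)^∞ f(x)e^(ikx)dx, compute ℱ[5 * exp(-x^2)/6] 5 * sqrt(pi) * exp(-k^2/4)/6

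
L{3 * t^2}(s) 6/s^3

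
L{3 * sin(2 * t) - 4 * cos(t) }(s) 6/(s^2 + 4) - 4 * s/(s^2 + 1) 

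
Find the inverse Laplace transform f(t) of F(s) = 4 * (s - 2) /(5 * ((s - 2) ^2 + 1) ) 4 * exp(2 * t) * cos(t) /5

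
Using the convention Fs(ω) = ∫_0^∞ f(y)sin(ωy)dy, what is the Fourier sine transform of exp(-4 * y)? ω/(ω^2 + 16)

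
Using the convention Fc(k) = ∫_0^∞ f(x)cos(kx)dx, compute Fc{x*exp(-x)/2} (1 - k^2)/(2*(k^2 + 1)^2)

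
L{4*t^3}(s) 24/s^4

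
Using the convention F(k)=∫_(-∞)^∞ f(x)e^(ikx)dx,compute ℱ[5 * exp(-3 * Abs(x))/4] 15/(2 * (k^2+9))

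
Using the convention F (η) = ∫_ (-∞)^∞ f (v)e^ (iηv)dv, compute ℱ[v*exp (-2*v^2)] sqrt (2)*I*sqrt (pi)*η*exp (-η^2/8)/8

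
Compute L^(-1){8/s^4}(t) 4 * t^3/3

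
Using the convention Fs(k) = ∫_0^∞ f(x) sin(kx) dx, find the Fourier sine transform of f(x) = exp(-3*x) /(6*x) atan(k/3) /6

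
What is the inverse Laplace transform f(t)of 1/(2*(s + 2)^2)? t*exp(-2*t)/2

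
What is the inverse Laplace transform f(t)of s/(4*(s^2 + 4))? cos(2*t)/4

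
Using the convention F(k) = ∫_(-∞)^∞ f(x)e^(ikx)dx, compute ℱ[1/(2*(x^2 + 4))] pi*exp(-2*Abs(k))/4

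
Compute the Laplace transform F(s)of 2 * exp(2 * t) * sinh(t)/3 2/(3 * ((s - 2)^2 - 1))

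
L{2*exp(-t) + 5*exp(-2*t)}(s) 5/(s + 2) + 2/(s + 1)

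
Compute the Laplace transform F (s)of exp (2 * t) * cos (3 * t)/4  (s - 2)/ (4 * ( (s - 2)^2 + 9))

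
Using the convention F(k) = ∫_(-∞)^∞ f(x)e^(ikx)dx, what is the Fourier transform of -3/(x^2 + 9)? -pi*exp(-3*Abs(k))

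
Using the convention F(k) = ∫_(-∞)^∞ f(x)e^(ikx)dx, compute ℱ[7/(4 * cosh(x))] 7 * pi/(4 * cosh(pi * k/2))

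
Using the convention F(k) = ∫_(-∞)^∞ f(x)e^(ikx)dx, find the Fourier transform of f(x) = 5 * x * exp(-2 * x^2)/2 5 * sqrt(2) * I * sqrt(pi) * k * exp(-k^2/8)/16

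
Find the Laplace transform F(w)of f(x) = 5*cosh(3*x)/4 5*w/(4*(w^2 - 9))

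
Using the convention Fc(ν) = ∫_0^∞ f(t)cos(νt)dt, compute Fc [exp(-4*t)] 4/(ν^2 + 16)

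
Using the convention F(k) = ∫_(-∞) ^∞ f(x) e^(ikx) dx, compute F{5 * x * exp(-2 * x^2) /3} 5 * sqrt(2) * I * sqrt(pi) * k * exp(-k^2/8) /24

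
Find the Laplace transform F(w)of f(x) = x w^(-2)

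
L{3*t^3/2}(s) 9/s^4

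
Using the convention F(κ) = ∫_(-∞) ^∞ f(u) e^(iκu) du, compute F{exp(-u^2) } sqrt(pi) * exp(-κ^2/4) 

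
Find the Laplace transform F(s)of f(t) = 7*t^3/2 21/s^4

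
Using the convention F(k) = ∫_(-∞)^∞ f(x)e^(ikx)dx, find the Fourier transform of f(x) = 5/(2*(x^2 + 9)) 5*pi*exp(-3*Abs(k))/6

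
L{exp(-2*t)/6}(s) 1/(6*(s + 2))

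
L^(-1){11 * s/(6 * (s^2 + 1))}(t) 11 * cos(t)/6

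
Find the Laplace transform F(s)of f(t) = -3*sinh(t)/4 -3/(4*s^2 - 4)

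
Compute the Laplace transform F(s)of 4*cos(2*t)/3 4*s/(3*(s^2 + 4))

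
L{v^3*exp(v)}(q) 6/(q - 1)^4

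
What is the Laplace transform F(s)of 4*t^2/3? 8/(3*s^3)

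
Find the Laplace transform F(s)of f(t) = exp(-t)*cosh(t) (s + 1)/(s*(s + 2))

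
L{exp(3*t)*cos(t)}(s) (s - 3)/((s - 3)^2 + 1)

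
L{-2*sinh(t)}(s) -2/(s^2 - 1)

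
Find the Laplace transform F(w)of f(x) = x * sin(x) 2 * w/(w^2 + 1)^2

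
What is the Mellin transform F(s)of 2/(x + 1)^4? gamma(s)*gamma(4 - s)/3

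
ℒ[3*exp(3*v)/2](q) 3/(2*(q - 3))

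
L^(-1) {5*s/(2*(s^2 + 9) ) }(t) 5*cos(3*t) /2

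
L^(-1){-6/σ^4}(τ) -τ^3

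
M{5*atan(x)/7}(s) -5*pi*sec(pi*s/2)/(14*s)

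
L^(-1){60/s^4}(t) 10 * t^3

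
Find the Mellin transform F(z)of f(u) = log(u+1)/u -pi * csc(pi * z)/(z - 1)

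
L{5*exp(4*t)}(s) 5/(s - 4)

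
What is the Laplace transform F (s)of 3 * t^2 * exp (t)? 6/ (s - 1)^3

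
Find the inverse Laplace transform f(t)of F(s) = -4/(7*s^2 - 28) -2*sinh(2*t)/7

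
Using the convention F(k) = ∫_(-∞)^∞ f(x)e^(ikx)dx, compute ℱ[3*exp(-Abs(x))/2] 3/(k^2 + 1)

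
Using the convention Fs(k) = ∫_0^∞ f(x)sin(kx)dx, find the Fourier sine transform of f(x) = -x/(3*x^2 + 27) -pi*exp(-3*k)/6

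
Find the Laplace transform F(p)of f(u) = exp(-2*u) 1/(p + 2)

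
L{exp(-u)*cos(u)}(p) (p + 1)/((p + 1)^2 + 1)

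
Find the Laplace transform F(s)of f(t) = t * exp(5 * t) (s - 5)^(-2)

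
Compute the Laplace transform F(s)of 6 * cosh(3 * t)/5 6 * s/(5 * (s^2 - 9))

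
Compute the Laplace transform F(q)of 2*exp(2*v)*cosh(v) 2*(q - 2)/((q - 2)^2 - 1)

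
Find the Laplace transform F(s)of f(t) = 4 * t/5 4/(5 * s^2)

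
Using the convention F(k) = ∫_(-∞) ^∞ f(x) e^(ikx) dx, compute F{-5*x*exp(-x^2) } -5*I*sqrt(pi)*k*exp(-k^2/4) /2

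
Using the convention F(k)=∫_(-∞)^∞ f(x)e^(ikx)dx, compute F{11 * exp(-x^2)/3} 11 * sqrt(pi) * exp(-k^2/4)/3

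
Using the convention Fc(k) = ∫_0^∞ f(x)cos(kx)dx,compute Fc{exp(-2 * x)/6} 1/(3 * (k^2 + 4))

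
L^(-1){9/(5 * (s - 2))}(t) 9 * exp(2 * t)/5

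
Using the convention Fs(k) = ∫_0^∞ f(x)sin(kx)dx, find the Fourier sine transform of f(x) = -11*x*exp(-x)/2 -11*k/(k^2+1)^2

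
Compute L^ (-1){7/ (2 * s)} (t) 7/2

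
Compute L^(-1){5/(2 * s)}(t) 5/2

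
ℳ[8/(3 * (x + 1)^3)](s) 4 * pi * (s - 2) * (s - 1)/(3 * sin(pi * s))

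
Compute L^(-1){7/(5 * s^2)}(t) 7 * t/5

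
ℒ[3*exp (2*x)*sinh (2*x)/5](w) 6/ (5*w*(w - 4))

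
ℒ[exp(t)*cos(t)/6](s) (s - 1)/(6*((s - 1)^2 + 1))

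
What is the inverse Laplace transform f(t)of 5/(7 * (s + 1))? 5 * exp(-t)/7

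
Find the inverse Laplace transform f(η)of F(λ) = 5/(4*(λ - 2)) 5*exp(2*η)/4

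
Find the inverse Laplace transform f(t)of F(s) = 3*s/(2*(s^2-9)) 3*cosh(3*t)/2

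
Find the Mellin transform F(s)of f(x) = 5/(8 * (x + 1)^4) 5 * gamma(s) * gamma(4 - s)/48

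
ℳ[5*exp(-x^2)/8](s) 5*gamma(s/2)/16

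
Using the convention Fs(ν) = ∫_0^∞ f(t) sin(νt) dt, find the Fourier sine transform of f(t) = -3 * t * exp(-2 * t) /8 -3 * ν/(2 * (ν^2 + 4) ^2) 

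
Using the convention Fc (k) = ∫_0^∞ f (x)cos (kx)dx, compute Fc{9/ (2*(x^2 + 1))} 9*pi*exp (-k)/4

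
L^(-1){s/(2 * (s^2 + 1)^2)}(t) t * sin(t)/4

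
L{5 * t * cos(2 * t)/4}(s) 5 * (s^2 - 4)/(4 * (s^2 + 4)^2)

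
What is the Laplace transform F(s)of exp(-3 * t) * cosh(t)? (s + 3)/((s + 3)^2 - 1)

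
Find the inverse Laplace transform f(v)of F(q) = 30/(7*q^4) 5*v^3/7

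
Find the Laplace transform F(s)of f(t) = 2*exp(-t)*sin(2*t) 4/((s + 1)^2 + 4)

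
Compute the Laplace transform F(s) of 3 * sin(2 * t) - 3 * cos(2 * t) 6/(s^2+4) - 3 * s/(s^2+4) 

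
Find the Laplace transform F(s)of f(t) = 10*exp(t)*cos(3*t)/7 10*(s - 1)/(7*((s - 1)^2 + 9))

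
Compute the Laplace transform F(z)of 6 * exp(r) 6/(z - 1)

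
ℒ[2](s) 2/s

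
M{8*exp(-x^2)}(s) 4*gamma(s/2)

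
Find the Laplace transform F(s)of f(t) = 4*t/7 4/(7*s^2)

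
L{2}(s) 2/s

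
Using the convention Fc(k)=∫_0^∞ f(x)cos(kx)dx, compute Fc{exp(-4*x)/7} 4/(7*(k^2+16))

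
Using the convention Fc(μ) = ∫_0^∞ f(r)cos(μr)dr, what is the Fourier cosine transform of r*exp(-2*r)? (4 - μ^2)/(μ^2 + 4)^2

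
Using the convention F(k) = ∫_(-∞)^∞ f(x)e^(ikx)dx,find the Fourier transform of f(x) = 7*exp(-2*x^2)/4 7*sqrt(2)*sqrt(pi)*exp(-k^2/8)/8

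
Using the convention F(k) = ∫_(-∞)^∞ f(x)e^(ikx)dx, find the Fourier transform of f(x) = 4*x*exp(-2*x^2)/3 sqrt(2)*I*sqrt(pi)*k*exp(-k^2/8)/6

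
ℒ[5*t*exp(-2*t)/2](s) 5/(2*(s + 2)^2)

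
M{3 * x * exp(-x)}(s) 3 * gamma(s + 1)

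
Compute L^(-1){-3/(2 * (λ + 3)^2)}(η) -3 * η * exp(-3 * η)/2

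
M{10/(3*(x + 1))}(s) 10*pi*csc(pi*s)/3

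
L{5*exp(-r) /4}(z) 5/(4*(z + 1) ) 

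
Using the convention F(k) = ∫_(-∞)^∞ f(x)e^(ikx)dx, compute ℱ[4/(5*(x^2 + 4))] 2*pi*exp(-2*Abs(k))/5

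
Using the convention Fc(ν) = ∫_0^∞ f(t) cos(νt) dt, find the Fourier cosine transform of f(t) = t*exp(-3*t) (9 - ν^2) /(ν^2 + 9) ^2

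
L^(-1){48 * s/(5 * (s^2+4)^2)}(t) 12 * t * sin(2 * t)/5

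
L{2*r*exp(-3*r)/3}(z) 2/(3*(z+3)^2)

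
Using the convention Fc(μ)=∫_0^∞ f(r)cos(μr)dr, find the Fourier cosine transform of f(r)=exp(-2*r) 2/(μ^2 + 4)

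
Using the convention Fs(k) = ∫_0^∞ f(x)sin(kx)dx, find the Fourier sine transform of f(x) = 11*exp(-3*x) 11*k/(k^2+9)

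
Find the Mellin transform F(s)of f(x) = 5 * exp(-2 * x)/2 5 * gamma(s)/(2 * 2^s)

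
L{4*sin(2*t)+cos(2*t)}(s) s/(s^2+4)+8/(s^2+4)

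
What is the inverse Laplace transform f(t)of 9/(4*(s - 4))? 9*exp(4*t)/4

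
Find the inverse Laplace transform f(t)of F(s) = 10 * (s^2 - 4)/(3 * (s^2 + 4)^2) 10 * t * cos(2 * t)/3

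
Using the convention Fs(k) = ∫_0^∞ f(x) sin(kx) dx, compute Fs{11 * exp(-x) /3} 11 * k/(3 * (k^2 + 1) ) 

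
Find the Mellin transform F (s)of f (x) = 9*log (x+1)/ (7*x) -9*pi*csc (pi*s)/ (7*s - 7)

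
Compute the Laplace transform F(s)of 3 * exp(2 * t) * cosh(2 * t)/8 3 * (s - 2)/(8 * s * (s - 4))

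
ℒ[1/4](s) 1/(4*s)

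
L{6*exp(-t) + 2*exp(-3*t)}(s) 6/(s + 1) + 2/(s + 3)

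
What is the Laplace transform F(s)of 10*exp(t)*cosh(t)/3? 10*(s - 1)/(3*s*(s - 2))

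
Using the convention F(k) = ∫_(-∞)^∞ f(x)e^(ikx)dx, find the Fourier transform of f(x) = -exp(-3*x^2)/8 -sqrt(3)*sqrt(pi)*exp(-k^2/12)/24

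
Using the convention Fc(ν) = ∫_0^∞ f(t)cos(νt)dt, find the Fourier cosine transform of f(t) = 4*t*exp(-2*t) 4*(4 - ν^2)/(ν^2 + 4)^2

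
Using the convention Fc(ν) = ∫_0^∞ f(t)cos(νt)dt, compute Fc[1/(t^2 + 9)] pi*exp(-3*ν)/6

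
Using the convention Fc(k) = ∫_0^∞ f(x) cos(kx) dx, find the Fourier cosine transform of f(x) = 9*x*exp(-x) 9*(1 - k^2) /(k^2 + 1) ^2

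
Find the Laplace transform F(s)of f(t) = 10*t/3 10/(3*s^2)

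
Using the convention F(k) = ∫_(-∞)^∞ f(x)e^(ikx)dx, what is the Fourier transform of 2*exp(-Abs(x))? 4/(k^2 + 1)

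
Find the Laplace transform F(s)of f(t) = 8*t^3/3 16/s^4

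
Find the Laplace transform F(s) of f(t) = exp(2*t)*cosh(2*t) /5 (s - 2) /(5*s*(s - 4) ) 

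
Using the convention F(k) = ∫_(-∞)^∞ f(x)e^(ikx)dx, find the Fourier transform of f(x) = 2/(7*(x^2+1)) 2*pi*exp(-Abs(k))/7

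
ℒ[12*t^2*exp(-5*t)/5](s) 24/(5*(s + 5)^3)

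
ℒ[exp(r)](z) 1/(z - 1)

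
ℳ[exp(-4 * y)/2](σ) gamma(σ)/(2 * 2^(2 * σ))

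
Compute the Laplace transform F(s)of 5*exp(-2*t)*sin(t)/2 5/(2*((s + 2)^2 + 1))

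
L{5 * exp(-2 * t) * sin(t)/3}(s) 5/(3 * ((s+2)^2+1))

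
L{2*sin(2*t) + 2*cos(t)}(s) 4/(s^2 + 4) + 2*s/(s^2 + 1)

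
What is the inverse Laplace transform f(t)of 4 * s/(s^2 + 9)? 4 * cos(3 * t)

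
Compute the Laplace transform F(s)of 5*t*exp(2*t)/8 5/(8*(s - 2)^2)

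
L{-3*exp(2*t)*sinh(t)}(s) -3/((s - 2)^2-1)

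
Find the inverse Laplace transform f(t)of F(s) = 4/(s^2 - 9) 4*sinh(3*t)/3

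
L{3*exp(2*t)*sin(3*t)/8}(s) 9/(8*((s - 2)^2 + 9))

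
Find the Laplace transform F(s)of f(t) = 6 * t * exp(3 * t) 6/(s - 3)^2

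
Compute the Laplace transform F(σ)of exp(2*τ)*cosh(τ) (σ - 2)/((σ - 2)^2-1)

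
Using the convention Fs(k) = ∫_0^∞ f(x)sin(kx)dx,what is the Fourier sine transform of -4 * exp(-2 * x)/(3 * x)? -4 * atan(k/2)/3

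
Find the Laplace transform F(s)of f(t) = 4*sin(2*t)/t 4*atan(2/s)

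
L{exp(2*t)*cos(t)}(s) (s - 2)/((s - 2)^2+1)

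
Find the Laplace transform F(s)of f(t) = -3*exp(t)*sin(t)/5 -3/(5*(s - 1)^2+5)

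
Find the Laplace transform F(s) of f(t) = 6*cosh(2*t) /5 6*s/(5*(s^2 - 4) ) 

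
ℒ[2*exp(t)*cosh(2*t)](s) 2*(s - 1)/((s - 1)^2 - 4)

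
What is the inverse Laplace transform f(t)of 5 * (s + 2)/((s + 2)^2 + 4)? 5 * exp(-2 * t) * cos(2 * t)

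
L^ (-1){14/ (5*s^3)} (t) 7*t^2/5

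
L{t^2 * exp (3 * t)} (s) 2/ (s - 3)^3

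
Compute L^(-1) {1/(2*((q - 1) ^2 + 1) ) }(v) exp(v)*sin(v) /2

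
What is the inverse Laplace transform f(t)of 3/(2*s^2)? 3*t/2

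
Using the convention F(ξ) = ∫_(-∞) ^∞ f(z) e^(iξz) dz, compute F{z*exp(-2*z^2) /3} sqrt(2)*I*sqrt(pi)*ξ*exp(-ξ^2/8) /24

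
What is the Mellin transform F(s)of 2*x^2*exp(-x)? 2*gamma(s+2)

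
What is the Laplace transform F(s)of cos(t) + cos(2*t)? s/(s^2 + 1) + s/(s^2 + 4)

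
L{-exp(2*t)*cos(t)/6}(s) (2 - s)/(6*((s - 2)^2 + 1))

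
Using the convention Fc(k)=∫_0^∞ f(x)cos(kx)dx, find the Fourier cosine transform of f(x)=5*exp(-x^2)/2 5*sqrt(pi)*exp(-k^2/4)/4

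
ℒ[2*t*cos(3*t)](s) 2*(s^2 - 9)/(s^2 + 9)^2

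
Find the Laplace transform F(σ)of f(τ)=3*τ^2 6/σ^3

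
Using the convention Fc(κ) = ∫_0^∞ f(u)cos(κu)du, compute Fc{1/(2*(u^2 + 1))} pi*exp(-κ)/4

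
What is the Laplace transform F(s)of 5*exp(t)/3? 5/(3*(s - 1))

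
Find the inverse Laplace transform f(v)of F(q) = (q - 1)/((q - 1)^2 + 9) exp(v)*cos(3*v)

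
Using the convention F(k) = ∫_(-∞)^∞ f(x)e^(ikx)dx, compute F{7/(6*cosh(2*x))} 7*pi/(12*cosh(pi*k/4))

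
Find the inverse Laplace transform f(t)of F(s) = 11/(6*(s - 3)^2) 11*t*exp(3*t)/6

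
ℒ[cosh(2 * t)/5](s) s/(5 * (s^2 - 4))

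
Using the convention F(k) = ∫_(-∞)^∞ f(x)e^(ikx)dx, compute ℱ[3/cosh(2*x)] 3*pi/(2*cosh(pi*k/4))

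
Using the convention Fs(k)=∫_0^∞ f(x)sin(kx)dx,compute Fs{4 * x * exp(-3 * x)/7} 24 * k/(7 * (k^2+9)^2)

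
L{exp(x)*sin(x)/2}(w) 1/(2*((w - 1)^2 + 1))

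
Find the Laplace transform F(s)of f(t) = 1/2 1/(2*s)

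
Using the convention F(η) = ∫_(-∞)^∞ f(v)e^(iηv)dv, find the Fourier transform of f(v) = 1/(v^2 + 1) pi * exp(-Abs(η))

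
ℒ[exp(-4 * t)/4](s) 1/(4 * (s+4))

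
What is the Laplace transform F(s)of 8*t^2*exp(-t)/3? 16/(3*(s + 1)^3)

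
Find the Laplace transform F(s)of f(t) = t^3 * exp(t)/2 3/(s - 1)^4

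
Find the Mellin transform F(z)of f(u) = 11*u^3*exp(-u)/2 11*gamma(z + 3)/2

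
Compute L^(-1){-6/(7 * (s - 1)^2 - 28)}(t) -3 * exp(t) * sinh(2 * t)/7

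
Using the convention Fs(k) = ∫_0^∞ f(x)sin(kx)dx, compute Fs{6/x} 3*pi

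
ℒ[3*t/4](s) 3/(4*s^2)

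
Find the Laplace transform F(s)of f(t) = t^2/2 s^(-3)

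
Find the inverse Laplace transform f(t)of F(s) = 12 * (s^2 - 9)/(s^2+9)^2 12 * t * cos(3 * t)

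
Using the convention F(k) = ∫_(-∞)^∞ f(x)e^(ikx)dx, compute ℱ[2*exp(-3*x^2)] 2*sqrt(3)*sqrt(pi)*exp(-k^2/12)/3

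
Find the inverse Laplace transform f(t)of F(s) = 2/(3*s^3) t^2/3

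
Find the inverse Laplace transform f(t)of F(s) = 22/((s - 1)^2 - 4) 11*exp(t)*sinh(2*t)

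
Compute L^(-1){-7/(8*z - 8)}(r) -7*exp(r)/8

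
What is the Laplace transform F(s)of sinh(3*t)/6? 1/(2*(s^2 - 9))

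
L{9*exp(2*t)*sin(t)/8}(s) 9/(8*((s - 2)^2+1))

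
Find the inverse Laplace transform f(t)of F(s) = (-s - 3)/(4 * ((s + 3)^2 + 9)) -exp(-3 * t) * cos(3 * t)/4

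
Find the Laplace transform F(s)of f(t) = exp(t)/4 1/(4*(s - 1))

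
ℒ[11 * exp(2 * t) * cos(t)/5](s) 11 * (s - 2)/(5 * ((s - 2)^2 + 1))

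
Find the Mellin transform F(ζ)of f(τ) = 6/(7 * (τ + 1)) 6 * pi * csc(pi * ζ)/7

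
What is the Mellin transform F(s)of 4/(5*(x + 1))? 4*pi*csc(pi*s)/5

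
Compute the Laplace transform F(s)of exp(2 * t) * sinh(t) 1/((s - 2)^2 - 1)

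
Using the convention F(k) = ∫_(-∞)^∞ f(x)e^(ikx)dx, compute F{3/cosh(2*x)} 3*pi/(2*cosh(pi*k/4))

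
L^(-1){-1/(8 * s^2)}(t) -t/8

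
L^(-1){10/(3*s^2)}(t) 10*t/3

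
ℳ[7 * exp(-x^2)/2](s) 7 * gamma(s/2)/4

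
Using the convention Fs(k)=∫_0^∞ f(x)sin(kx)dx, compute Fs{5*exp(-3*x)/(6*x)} 5*atan(k/3)/6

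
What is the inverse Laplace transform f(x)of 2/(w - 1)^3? x^2 * exp(x)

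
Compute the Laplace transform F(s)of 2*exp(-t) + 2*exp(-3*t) 2/(s + 3) + 2/(s + 1)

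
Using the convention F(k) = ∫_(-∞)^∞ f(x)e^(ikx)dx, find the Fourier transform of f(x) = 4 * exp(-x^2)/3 4 * sqrt(pi) * exp(-k^2/4)/3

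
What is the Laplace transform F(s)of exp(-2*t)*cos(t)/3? (s + 2)/(3*((s + 2)^2 + 1))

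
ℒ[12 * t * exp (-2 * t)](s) 12/ (s + 2)^2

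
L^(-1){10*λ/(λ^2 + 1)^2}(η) 5*η*sin(η)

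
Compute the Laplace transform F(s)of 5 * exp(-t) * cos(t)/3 5 * (s + 1)/(3 * ((s + 1)^2 + 1))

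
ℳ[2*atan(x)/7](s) -pi*sec(pi*s/2)/(7*s)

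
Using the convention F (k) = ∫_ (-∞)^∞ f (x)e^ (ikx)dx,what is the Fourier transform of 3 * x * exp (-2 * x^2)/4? 3 * sqrt (2) * I * sqrt (pi) * k * exp (-k^2/8)/32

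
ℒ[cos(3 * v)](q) q/(q^2 + 9)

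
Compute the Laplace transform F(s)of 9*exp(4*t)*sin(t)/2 9/(2*((s - 4)^2 + 1))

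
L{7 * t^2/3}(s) 14/(3 * s^3)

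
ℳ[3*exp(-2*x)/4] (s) 3*gamma(s)/(4*2^s)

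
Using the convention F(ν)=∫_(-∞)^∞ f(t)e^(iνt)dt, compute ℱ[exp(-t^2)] sqrt(pi) * exp(-ν^2/4)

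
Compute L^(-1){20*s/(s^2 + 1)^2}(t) 10*t*sin(t)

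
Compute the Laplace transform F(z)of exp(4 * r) 1/(z - 4)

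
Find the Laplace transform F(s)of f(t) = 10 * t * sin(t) 20 * s/(s^2 + 1)^2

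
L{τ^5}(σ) 120/σ^6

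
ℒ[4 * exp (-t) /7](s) 4/ (7 * (s + 1) ) 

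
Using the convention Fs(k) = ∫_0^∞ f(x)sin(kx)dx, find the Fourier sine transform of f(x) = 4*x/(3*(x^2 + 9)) 2*pi*exp(-3*k)/3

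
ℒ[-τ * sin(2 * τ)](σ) -4 * σ/(σ^2 + 4)^2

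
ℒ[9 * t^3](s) 54/s^4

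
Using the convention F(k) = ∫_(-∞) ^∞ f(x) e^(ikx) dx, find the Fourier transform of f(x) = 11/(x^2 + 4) 11*pi*exp(-2*Abs(k) ) /2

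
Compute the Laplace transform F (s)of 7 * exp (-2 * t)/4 7/ (4 * (s + 2))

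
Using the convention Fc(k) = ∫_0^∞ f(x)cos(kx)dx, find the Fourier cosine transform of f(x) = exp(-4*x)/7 4/(7*(k^2 + 16))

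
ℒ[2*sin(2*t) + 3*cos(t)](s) 4/(s^2 + 4) + 3*s/(s^2 + 1) 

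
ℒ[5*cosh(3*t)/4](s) 5*s/(4*(s^2 - 9))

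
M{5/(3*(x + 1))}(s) 5*pi*csc(pi*s)/3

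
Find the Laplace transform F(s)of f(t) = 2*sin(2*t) 4/(s^2 + 4)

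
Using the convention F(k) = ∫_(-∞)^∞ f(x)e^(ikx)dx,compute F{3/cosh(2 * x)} 3 * pi/(2 * cosh(pi * k/4))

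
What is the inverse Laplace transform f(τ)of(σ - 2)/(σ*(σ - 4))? exp(2*τ)*cosh(2*τ)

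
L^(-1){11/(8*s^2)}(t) 11*t/8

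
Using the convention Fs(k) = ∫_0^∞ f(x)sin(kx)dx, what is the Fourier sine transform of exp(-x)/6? k/(6*(k^2 + 1))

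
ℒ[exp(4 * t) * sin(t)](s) 1/((s - 4)^2+1)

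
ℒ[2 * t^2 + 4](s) 4/s + 4/s^3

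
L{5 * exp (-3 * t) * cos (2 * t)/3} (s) 5 * (s + 3)/ (3 * ( (s + 3)^2 + 4))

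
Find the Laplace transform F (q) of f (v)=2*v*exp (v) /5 2/ (5*(q - 1) ^2) 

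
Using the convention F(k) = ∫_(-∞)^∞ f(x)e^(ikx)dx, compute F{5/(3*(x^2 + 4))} 5*pi*exp(-2*Abs(k))/6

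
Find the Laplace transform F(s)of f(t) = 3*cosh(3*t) 3*s/(s^2-9)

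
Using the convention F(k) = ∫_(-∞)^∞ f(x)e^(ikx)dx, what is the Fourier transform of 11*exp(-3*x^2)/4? 11*sqrt(3)*sqrt(pi)*exp(-k^2/12)/12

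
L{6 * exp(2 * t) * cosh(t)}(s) 6 * (s - 2)/((s - 2)^2 - 1)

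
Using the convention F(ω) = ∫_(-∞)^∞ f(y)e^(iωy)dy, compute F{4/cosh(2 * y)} 2 * pi/cosh(pi * ω/4)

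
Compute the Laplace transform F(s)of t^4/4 6/s^5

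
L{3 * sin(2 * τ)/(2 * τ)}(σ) 3 * atan(2/σ)/2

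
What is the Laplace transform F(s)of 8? 8/s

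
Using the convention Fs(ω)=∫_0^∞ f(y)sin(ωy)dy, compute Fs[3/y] 3*pi/2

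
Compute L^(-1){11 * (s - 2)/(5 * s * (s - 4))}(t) 11 * exp(2 * t) * cosh(2 * t)/5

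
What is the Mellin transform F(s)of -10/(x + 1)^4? 5*pi*(s - 3)*(s - 2)*(s - 1)/(3*sin(pi*s))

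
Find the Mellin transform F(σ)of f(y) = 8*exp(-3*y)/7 8*gamma(σ)/(7*3^σ)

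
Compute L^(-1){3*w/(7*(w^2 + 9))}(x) 3*cos(3*x)/7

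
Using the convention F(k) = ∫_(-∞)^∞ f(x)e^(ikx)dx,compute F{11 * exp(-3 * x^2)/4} 11 * sqrt(3) * sqrt(pi) * exp(-k^2/12)/12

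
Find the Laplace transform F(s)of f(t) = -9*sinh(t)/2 -9/(2*s^2 - 2)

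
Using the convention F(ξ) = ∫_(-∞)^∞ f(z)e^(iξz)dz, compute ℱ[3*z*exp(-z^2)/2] 3*I*sqrt(pi)*ξ*exp(-ξ^2/4)/4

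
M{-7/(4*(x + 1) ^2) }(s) 7*pi*(s - 1) /(4*sin(pi*s) ) 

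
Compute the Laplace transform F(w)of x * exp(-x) (w+1)^(-2)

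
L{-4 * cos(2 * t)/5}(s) -4 * s/(5 * s^2 + 20)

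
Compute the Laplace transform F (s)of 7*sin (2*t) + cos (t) 14/ (s^2 + 4) + s/ (s^2 + 1)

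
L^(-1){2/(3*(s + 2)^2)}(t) 2*t*exp(-2*t)/3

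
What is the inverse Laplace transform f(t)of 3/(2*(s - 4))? 3*exp(4*t)/2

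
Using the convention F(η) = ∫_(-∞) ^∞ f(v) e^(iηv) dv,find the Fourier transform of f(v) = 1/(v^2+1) pi*exp(-Abs(η) ) 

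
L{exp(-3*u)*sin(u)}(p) 1/((p + 3)^2 + 1)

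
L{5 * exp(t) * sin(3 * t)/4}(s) 15/(4 * ((s - 1)^2+9))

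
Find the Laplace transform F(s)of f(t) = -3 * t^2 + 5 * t 5/s^2 - 6/s^3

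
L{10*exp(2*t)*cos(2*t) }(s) 10*(s - 2) /((s - 2) ^2 + 4) 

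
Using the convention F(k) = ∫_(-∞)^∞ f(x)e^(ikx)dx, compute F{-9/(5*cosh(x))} -9*pi/(5*cosh(pi*k/2))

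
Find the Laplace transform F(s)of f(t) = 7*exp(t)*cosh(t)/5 7*(s - 1)/(5*s*(s - 2))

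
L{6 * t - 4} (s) 6/s^2 - 4/s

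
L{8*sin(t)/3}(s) 8/(3*(s^2 + 1))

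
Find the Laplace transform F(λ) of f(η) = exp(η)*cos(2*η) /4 (λ - 1) /(4*((λ - 1) ^2 + 4) ) 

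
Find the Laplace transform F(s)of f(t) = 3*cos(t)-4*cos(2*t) 3*s/(s^2 + 1)-4*s/(s^2 + 4)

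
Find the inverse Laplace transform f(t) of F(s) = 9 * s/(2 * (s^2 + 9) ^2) 3 * t * sin(3 * t) /4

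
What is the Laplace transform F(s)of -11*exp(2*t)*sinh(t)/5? -11/(5*(s - 2)^2-5)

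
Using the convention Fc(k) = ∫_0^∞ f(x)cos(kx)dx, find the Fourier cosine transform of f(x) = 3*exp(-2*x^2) 3*sqrt(2)*sqrt(pi)*exp(-k^2/8)/4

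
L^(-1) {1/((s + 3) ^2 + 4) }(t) exp(-3*t)*sin(2*t) /2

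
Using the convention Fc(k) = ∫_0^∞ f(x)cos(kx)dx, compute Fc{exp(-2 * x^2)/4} sqrt(2) * sqrt(pi) * exp(-k^2/8)/16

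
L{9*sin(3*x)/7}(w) 27/(7*(w^2+9))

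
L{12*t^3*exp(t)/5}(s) 72/(5*(s - 1)^4)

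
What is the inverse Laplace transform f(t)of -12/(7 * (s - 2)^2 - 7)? -12 * exp(2 * t) * sinh(t)/7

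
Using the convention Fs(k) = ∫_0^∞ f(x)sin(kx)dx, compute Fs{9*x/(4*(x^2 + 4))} 9*pi*exp(-2*k)/8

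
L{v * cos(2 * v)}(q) (q^2-4)/(q^2 + 4)^2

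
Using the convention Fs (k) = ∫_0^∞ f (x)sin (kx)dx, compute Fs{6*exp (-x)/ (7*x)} 6*atan (k)/7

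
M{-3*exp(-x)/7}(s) -3*gamma(s)/7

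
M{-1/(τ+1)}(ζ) -pi*csc(pi*ζ)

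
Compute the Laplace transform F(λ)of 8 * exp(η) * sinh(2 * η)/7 16/(7 * ((λ - 1)^2 - 4))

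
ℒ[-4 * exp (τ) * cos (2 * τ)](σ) 4 * (1 - σ) / ( (σ - 1) ^2 + 4) 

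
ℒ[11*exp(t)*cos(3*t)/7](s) 11*(s - 1)/(7*((s - 1)^2 + 9))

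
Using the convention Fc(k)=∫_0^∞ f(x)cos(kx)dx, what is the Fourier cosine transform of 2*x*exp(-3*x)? 2*(9 - k^2)/(k^2 + 9)^2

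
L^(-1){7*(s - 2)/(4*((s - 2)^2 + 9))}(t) 7*exp(2*t)*cos(3*t)/4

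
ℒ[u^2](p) 2/p^3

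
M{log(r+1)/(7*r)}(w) -pi*csc(pi*w)/(7*w - 7)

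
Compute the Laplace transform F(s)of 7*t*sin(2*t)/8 7*s/(2*(s^2 + 4)^2)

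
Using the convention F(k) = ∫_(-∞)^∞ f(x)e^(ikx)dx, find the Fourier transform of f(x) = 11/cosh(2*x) 11*pi/(2*cosh(pi*k/4))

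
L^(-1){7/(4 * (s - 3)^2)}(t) 7 * t * exp(3 * t)/4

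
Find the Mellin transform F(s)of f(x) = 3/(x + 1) 3 * pi * csc(pi * s)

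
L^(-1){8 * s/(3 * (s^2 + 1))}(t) 8 * cos(t)/3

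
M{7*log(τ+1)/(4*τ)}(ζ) -7*pi*csc(pi*ζ)/(4*ζ - 4)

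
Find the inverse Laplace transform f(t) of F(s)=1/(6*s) 1/6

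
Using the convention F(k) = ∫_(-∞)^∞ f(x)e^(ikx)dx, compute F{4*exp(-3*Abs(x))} 24/(k^2 + 9)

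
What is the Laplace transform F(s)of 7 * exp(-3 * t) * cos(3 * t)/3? 7 * (s + 3)/(3 * ((s + 3)^2 + 9))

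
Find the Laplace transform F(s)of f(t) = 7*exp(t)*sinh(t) 7/(s*(s - 2))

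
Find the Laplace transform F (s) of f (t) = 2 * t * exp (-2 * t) 2/ (s + 2) ^2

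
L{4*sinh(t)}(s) 4/(s^2-1)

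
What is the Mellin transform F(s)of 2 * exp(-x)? 2 * gamma(s)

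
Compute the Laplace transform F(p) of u p^(-2) 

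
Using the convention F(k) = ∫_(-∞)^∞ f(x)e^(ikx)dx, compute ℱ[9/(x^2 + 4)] 9*pi*exp(-2*Abs(k))/2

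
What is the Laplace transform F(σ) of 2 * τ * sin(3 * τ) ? 12 * σ/(σ^2+9) ^2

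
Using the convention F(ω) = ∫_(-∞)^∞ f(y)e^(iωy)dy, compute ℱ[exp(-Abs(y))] 2/(ω^2 + 1)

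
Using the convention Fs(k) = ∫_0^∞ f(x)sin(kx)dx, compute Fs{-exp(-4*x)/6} -k/(6*k^2 + 96)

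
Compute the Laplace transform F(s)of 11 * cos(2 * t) 11 * s/(s^2 + 4)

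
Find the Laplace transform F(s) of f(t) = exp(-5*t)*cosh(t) (s+5) /((s+5) ^2 - 1) 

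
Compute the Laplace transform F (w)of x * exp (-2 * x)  (w+2)^ (-2)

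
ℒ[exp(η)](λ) 1/(λ - 1)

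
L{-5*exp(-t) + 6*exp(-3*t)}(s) 6/(s + 3) - 5/(s + 1)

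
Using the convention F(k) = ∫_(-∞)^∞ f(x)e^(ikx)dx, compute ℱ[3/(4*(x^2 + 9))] pi*exp(-3*Abs(k))/4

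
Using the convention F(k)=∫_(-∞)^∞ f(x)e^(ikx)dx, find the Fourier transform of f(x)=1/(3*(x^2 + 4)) pi*exp(-2*Abs(k))/6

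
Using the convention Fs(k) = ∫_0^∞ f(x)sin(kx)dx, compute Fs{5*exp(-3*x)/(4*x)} 5*atan(k/3)/4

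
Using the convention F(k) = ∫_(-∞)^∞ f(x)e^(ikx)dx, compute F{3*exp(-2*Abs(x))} 12/(k^2+4)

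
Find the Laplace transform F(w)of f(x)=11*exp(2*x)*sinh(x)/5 11/(5*((w - 2)^2 - 1))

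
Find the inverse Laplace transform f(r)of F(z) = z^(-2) r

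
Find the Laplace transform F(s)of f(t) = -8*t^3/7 -48/(7*s^4)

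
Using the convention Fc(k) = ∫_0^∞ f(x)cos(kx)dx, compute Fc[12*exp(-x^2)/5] 6*sqrt(pi)*exp(-k^2/4)/5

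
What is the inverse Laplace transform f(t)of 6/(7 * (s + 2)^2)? 6 * t * exp(-2 * t)/7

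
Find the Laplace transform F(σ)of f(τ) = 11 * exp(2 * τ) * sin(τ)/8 11/(8 * ((σ - 2)^2+1))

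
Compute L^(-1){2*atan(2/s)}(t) 2*sin(2*t)/t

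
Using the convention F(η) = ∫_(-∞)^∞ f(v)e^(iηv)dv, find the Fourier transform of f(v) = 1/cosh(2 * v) pi/(2 * cosh(pi * η/4))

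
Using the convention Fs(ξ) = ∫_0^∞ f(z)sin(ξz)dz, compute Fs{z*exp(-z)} 2*ξ/(ξ^2 + 1)^2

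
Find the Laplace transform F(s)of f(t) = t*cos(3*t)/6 (s^2 - 9)/(6*(s^2 + 9)^2)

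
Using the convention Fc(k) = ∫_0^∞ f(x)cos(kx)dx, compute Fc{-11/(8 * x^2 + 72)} -11 * pi * exp(-3 * k)/48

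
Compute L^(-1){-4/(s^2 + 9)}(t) -4 * sin(3 * t)/3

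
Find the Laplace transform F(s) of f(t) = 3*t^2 6/s^3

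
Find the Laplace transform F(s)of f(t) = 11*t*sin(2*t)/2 22*s/(s^2+4)^2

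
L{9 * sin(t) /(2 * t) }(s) 9 * atan(1/s) /2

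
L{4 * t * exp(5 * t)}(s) 4/(s - 5)^2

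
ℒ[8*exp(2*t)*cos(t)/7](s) 8*(s - 2)/(7*((s - 2)^2 + 1))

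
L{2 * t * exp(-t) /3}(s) 2/(3 * (s+1) ^2) 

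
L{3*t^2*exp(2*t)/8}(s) 3/(4*(s - 2)^3)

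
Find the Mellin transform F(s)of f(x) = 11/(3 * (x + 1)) 11 * pi * csc(pi * s)/3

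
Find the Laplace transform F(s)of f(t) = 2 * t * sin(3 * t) 12 * s/(s^2 + 9)^2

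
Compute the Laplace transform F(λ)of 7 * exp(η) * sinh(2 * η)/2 7/((λ - 1)^2 - 4)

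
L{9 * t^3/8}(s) 27/(4 * s^4)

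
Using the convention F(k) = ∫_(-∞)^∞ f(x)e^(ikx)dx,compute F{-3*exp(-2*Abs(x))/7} -12/(7*k^2+28)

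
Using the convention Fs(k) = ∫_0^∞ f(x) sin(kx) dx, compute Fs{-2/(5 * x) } -pi/5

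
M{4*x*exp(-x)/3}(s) 4*gamma(s + 1)/3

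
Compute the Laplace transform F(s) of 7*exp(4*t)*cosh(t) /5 7*(s - 4) /(5*((s - 4) ^2 - 1) ) 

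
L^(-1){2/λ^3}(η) η^2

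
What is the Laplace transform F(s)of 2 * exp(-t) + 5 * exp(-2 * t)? 5/(s + 2) + 2/(s + 1)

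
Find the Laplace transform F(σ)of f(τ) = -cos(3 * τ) -σ/(σ^2 + 9)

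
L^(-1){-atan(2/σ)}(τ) -sin(2 * τ)/τ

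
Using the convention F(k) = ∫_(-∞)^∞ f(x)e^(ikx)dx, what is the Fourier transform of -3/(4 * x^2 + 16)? -3 * pi * exp(-2 * Abs(k))/8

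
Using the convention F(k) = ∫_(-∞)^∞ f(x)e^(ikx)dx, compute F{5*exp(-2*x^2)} 5*sqrt(2)*sqrt(pi)*exp(-k^2/8)/2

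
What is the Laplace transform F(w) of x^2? 2/w^3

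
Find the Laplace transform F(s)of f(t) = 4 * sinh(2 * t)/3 8/(3 * (s^2 - 4))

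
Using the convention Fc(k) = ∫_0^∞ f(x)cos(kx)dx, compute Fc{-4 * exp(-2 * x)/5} -8/(5 * k^2 + 20)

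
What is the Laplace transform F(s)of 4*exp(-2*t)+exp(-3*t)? 4/(s+2)+1/(s+3)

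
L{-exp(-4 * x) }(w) -1/(w + 4) 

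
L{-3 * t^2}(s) -6/s^3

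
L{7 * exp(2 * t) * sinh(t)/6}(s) 7/(6 * ((s - 2)^2 - 1))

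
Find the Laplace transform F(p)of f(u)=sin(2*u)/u atan(2/p)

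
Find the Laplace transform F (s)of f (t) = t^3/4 3/ (2*s^4)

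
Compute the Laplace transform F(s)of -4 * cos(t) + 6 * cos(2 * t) 6 * s/(s^2 + 4)-4 * s/(s^2 + 1)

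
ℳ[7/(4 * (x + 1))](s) 7 * pi * csc(pi * s)/4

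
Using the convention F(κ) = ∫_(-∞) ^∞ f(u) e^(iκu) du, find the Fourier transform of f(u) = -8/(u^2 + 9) -8*pi*exp(-3*Abs(κ) ) /3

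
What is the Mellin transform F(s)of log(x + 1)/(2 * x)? -pi * csc(pi * s)/(2 * s - 2)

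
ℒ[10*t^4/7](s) 240/(7*s^5)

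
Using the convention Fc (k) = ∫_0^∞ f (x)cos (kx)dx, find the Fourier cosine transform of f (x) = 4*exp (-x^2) 2*sqrt (pi)*exp (-k^2/4)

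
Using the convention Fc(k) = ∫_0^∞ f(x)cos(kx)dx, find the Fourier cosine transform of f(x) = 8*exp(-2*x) 16/(k^2 + 4)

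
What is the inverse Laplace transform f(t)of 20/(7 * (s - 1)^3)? 10 * t^2 * exp(t)/7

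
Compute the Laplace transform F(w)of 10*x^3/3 20/w^4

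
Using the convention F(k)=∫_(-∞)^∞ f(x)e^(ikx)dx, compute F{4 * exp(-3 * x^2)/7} 4 * sqrt(3) * sqrt(pi) * exp(-k^2/12)/21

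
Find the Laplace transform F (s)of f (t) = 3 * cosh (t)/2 3 * s/ (2 * (s^2 - 1))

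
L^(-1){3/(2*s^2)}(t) 3*t/2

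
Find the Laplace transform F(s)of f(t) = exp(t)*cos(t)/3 (s - 1)/(3*((s - 1)^2 + 1))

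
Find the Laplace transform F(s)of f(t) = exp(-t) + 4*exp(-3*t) 4/(s + 3) + 1/(s + 1)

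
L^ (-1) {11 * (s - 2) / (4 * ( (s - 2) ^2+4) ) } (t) 11 * exp (2 * t) * cos (2 * t) /4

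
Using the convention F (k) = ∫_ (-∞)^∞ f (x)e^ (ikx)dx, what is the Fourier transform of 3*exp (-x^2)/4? 3*sqrt (pi)*exp (-k^2/4)/4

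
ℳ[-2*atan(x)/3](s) pi*sec(pi*s/2)/(3*s)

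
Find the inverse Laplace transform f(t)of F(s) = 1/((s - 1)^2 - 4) exp(t)*sinh(2*t)/2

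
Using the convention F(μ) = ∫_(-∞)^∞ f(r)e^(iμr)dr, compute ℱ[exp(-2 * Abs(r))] 4/(μ^2 + 4)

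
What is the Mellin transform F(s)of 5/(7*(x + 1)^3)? 5*pi*(s - 2)*(s - 1)/(14*sin(pi*s))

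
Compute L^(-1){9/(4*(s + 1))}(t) 9*exp(-t)/4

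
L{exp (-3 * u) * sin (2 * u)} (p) 2/ ( (p + 3)^2 + 4)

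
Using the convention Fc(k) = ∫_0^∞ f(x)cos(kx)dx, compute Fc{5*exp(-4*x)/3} 20/(3*(k^2 + 16))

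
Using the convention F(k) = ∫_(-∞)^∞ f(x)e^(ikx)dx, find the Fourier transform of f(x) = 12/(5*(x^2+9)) 4*pi*exp(-3*Abs(k))/5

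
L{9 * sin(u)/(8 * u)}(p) 9 * atan(1/p)/8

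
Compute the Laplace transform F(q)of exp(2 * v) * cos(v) (q - 2)/((q - 2)^2 + 1)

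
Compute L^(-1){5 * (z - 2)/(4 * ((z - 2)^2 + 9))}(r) 5 * exp(2 * r) * cos(3 * r)/4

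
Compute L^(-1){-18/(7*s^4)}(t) -3*t^3/7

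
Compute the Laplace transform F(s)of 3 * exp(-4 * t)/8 3/(8 * (s + 4))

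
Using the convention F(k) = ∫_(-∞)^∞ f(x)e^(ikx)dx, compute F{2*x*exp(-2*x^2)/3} sqrt(2)*I*sqrt(pi)*k*exp(-k^2/8)/12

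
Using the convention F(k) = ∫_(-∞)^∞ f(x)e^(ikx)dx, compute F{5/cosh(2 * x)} 5 * pi/(2 * cosh(pi * k/4))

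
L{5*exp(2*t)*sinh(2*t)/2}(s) 5/(s*(s - 4))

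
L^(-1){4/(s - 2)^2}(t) 4*t*exp(2*t)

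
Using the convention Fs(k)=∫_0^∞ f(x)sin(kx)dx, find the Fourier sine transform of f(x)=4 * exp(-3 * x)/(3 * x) 4 * atan(k/3)/3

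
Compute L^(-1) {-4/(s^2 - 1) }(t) -4*sinh(t) 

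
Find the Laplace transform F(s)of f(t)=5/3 5/(3*s)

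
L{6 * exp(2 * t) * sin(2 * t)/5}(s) 12/(5 * ((s - 2)^2 + 4))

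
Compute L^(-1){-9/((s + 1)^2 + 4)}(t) -9*exp(-t)*sin(2*t)/2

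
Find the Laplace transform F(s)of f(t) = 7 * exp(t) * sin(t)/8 7/(8 * ((s - 1)^2 + 1))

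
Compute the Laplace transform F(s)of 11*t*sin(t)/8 11*s/(4*(s^2 + 1)^2)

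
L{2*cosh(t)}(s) 2*s/(s^2 - 1)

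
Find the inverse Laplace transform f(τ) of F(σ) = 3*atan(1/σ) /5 3*sin(τ) /(5*τ) 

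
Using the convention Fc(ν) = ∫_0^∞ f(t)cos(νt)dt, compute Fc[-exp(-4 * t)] -4/(ν^2 + 16)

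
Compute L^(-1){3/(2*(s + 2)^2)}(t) 3*t*exp(-2*t)/2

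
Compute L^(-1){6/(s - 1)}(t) 6 * exp(t)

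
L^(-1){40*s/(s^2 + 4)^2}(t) 10*t*sin(2*t)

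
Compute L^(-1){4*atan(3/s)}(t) 4*sin(3*t)/t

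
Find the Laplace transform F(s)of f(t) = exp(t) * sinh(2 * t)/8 1/(4 * ((s - 1)^2 - 4))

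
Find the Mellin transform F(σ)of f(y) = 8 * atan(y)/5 -4 * pi * sec(pi * σ/2)/(5 * σ)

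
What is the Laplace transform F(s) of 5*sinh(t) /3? 5/(3*(s^2 - 1) ) 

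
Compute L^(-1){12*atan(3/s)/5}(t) 12*sin(3*t)/(5*t)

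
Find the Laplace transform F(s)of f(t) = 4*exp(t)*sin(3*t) 12/((s - 1)^2 + 9)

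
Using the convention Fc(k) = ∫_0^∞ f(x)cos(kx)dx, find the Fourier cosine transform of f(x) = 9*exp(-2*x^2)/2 9*sqrt(2)*sqrt(pi)*exp(-k^2/8)/8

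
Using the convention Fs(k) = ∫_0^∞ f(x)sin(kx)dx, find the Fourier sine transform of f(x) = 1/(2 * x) pi/4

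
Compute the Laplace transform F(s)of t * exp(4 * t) (s - 4)^(-2)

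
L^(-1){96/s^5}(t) 4*t^4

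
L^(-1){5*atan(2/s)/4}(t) 5*sin(2*t)/(4*t)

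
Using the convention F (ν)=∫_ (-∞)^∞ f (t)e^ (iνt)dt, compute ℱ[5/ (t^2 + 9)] 5 * pi * exp (-3 * Abs (ν))/3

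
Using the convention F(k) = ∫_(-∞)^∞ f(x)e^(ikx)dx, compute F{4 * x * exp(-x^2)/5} 2 * I * sqrt(pi) * k * exp(-k^2/4)/5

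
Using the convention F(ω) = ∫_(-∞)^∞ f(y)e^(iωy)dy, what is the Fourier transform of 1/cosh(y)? pi/cosh(pi * ω/2)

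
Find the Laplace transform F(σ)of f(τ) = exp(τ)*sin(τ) 1/((σ - 1)^2 + 1)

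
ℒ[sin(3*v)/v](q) atan(3/q)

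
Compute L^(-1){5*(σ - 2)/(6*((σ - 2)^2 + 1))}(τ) 5*exp(2*τ)*cos(τ)/6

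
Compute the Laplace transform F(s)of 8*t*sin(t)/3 16*s/(3*(s^2 + 1)^2)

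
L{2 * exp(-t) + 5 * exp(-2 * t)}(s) 5/(s + 2) + 2/(s + 1)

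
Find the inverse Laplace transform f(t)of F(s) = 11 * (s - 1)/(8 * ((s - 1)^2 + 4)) 11 * exp(t) * cos(2 * t)/8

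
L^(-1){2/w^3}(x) x^2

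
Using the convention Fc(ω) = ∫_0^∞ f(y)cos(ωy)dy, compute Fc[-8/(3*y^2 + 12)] -2*pi*exp(-2*ω)/3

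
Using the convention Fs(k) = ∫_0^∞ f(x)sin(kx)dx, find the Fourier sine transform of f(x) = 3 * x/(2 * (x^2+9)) 3 * pi * exp(-3 * k)/4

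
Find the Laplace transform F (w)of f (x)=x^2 2/w^3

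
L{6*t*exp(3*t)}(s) 6/(s - 3)^2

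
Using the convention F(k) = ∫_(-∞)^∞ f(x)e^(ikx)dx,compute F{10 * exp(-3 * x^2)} 10 * sqrt(3) * sqrt(pi) * exp(-k^2/12)/3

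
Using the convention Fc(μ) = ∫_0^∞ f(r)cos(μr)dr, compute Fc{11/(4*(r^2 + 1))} 11*pi*exp(-μ)/8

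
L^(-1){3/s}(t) 3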